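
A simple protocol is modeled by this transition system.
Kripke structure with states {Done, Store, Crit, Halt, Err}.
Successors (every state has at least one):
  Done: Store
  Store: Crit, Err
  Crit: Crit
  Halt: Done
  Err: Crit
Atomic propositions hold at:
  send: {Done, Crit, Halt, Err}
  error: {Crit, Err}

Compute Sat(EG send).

EG send: greatest fixpoint, start Z0 = {Done, Crit, Halt, Err}, keep only states in Sat with some successor in Z. Z1 = {Crit, Halt, Err}; Z2 = {Crit, Err}; fixed.
Sat(EG send) = {Crit, Err}

{Crit, Err}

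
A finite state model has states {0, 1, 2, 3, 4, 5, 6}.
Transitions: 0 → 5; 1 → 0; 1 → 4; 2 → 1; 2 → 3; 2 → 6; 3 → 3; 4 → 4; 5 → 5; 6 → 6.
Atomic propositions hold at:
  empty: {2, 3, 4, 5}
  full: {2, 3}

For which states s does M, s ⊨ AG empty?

AG empty: greatest fixpoint, start Z0 = {2, 3, 4, 5}, keep only states in Sat with every successor in Z. Z1 = {3, 4, 5}; fixed.
Sat(AG empty) = {3, 4, 5}

{3, 4, 5}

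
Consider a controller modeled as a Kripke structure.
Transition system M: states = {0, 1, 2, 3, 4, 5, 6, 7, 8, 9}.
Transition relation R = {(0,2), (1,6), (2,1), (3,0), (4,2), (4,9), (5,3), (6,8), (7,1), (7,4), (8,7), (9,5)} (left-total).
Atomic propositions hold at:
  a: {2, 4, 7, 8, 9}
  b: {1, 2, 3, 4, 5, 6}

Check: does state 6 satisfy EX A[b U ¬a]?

No

Sat(¬a) = {0, 1, 3, 5, 6}
A[b U ¬a]: least fixpoint, start Z0 = Sat(¬a) = {0, 1, 3, 5, 6}, add states in Sat(b) with every successor in Z. Z1 = {0, 1, 2, 3, 5, 6}; fixed.
Sat(A[b U ¬a]) = {0, 1, 2, 3, 5, 6}
Sat(EX A[b U ¬a]) = {s : some successor in {0, 1, 2, 3, 5, 6}} = {0, 1, 2, 3, 4, 5, 7, 9}
6 ∉ Sat(EX A[b U ¬a]) = {0, 1, 2, 3, 4, 5, 7, 9}, so the formula does not hold at 6.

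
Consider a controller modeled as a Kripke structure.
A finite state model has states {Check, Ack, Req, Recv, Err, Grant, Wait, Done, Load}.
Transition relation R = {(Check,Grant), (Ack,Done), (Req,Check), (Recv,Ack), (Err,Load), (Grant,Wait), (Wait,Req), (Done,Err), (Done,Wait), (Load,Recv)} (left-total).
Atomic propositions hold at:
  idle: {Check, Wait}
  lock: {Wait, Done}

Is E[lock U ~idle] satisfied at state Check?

Sat(~idle) = {Ack, Req, Recv, Err, Grant, Done, Load}
E[lock U ~idle]: least fixpoint, start Z0 = Sat(~idle) = {Ack, Req, Recv, Err, Grant, Done, Load}, add states in Sat(lock) with some successor in Z. Z1 = {Ack, Req, Recv, Err, Grant, Wait, Done, Load}; fixed.
Sat(E[lock U ~idle]) = {Ack, Req, Recv, Err, Grant, Wait, Done, Load}
Check ∉ Sat(E[lock U ~idle]) = {Ack, Req, Recv, Err, Grant, Wait, Done, Load}, so the formula does not hold at Check.

No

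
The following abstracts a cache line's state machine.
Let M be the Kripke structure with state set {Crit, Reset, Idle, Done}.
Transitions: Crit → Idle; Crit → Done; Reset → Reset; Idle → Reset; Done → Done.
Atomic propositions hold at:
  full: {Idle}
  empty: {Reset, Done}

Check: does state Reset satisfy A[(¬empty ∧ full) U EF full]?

Sat(¬empty) = {Crit, Idle}
Sat(¬empty ∧ full) = {Idle}
EF full: least fixpoint, start Z0 = {Idle}, add states with some successor in Z. Z1 = {Crit, Idle}; fixed.
Sat(EF full) = {Crit, Idle}
A[(¬empty ∧ full) U EF full]: least fixpoint, start Z0 = Sat(EF full) = {Crit, Idle}, add states in Sat(¬empty ∧ full) with every successor in Z. Already a fixed point.
Sat(A[(¬empty ∧ full) U EF full]) = {Crit, Idle}
Reset ∉ Sat(A[(¬empty ∧ full) U EF full]) = {Crit, Idle}, so the formula does not hold at Reset.

No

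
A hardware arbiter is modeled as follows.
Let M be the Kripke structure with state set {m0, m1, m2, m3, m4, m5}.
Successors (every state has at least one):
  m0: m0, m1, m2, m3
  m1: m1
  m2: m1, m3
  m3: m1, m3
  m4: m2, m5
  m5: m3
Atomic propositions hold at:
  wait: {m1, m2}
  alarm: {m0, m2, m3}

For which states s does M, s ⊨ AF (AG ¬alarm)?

Sat(¬alarm) = {m1, m4, m5}
AG ¬alarm: greatest fixpoint, start Z0 = {m1, m4, m5}, keep only states in Sat with every successor in Z. Z1 = {m1}; fixed.
Sat(AG ¬alarm) = {m1}
AF (AG ¬alarm): least fixpoint, start Z0 = {m1}, add states with every successor in Z. Already a fixed point.
Sat(AF (AG ¬alarm)) = {m1}

{m1}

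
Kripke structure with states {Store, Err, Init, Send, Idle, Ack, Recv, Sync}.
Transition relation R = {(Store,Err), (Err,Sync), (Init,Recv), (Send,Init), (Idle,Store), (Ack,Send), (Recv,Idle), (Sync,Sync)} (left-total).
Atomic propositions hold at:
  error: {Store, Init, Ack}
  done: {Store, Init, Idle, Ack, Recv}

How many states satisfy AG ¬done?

2

Sat(¬done) = {Err, Send, Sync}
AG ¬done: greatest fixpoint, start Z0 = {Err, Send, Sync}, keep only states in Sat with every successor in Z. Z1 = {Err, Sync}; fixed.
Sat(AG ¬done) = {Err, Sync}
|Sat(AG ¬done)| = |{Err, Sync}| = 2.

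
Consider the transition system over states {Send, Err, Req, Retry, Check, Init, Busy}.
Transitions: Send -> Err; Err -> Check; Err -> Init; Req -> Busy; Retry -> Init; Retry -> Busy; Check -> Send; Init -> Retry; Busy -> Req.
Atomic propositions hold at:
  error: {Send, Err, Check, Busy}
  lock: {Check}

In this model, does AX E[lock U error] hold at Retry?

No

E[lock U error]: least fixpoint, start Z0 = Sat(error) = {Send, Err, Check, Busy}, add states in Sat(lock) with some successor in Z. Already a fixed point.
Sat(E[lock U error]) = {Send, Err, Check, Busy}
Sat(AX E[lock U error]) = {s : every successor in {Send, Err, Check, Busy}} = {Send, Req, Check}
Retry ∉ Sat(AX E[lock U error]) = {Send, Req, Check}, so the formula does not hold at Retry.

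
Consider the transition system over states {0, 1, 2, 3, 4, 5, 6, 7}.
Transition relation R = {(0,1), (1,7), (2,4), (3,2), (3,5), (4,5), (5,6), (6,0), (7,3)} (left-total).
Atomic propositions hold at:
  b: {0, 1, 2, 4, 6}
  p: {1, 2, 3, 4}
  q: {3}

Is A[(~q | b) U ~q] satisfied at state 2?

Yes

Sat(~q) = {0, 1, 2, 4, 5, 6, 7}
Sat(~q | b) = {0, 1, 2, 4, 5, 6, 7}
A[(~q | b) U ~q]: least fixpoint, start Z0 = Sat(~q) = {0, 1, 2, 4, 5, 6, 7}, add states in Sat(~q | b) with every successor in Z. Already a fixed point.
Sat(A[(~q | b) U ~q]) = {0, 1, 2, 4, 5, 6, 7}
2 ∈ Sat(A[(~q | b) U ~q]) = {0, 1, 2, 4, 5, 6, 7}, so the formula holds at 2.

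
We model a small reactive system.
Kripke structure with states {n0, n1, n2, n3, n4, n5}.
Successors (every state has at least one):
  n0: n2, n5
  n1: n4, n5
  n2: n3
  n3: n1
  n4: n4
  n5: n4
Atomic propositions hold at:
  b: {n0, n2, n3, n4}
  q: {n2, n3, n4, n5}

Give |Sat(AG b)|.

1

AG b: greatest fixpoint, start Z0 = {n0, n2, n3, n4}, keep only states in Sat with every successor in Z. Z1 = {n2, n4}; Z2 = {n4}; fixed.
Sat(AG b) = {n4}
|Sat(AG b)| = |{n4}| = 1.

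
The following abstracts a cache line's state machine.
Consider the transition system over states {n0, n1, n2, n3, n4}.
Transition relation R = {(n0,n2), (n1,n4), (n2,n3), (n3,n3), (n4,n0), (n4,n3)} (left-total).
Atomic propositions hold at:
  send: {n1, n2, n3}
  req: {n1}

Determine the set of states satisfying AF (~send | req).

{n0, n1, n4}

Sat(~send) = {n0, n4}
Sat(~send | req) = {n0, n1, n4}
AF (~send | req): least fixpoint, start Z0 = {n0, n1, n4}, add states with every successor in Z. Already a fixed point.
Sat(AF (~send | req)) = {n0, n1, n4}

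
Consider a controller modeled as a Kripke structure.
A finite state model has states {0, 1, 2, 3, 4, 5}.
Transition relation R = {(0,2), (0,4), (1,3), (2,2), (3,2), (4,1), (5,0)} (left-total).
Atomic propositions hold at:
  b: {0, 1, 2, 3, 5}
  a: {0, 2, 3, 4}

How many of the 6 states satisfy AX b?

Sat(AX b) = {s : every successor in {0, 1, 2, 3, 5}} = {1, 2, 3, 4, 5}
|Sat(AX b)| = |{1, 2, 3, 4, 5}| = 5.

5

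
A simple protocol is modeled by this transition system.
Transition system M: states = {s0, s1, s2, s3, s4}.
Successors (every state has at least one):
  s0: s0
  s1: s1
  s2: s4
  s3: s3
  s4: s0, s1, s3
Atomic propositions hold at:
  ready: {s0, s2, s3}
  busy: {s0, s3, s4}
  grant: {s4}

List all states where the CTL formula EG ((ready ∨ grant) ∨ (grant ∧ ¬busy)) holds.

{s0, s2, s3, s4}

Sat(ready ∨ grant) = {s0, s2, s3, s4}
Sat(¬busy) = {s1, s2}
Sat(grant ∧ ¬busy) = ∅
Sat((ready ∨ grant) ∨ (grant ∧ ¬busy)) = {s0, s2, s3, s4}
EG ((ready ∨ grant) ∨ (grant ∧ ¬busy)): greatest fixpoint, start Z0 = {s0, s2, s3, s4}, keep only states in Sat with some successor in Z. Already a fixed point.
Sat(EG ((ready ∨ grant) ∨ (grant ∧ ¬busy))) = {s0, s2, s3, s4}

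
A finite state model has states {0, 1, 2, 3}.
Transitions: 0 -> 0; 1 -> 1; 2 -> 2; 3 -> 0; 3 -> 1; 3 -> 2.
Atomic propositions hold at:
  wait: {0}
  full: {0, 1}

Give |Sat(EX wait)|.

2

Sat(EX wait) = {s : some successor in {0}} = {0, 3}
|Sat(EX wait)| = |{0, 3}| = 2.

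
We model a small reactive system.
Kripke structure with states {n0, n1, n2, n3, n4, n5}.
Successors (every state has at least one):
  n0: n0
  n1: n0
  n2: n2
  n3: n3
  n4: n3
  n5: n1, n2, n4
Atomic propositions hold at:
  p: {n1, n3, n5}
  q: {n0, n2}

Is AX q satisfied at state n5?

No

Sat(AX q) = {s : every successor in {n0, n2}} = {n0, n1, n2}
n5 ∉ Sat(AX q) = {n0, n1, n2}, so the formula does not hold at n5.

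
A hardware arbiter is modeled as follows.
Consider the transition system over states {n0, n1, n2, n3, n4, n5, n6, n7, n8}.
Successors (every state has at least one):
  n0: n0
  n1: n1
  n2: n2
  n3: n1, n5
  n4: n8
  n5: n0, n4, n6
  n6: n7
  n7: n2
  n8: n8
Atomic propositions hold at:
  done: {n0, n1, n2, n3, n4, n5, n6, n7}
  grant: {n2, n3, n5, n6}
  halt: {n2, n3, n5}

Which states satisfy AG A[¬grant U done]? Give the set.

Sat(¬grant) = {n0, n1, n4, n7, n8}
A[¬grant U done]: least fixpoint, start Z0 = Sat(done) = {n0, n1, n2, n3, n4, n5, n6, n7}, add states in Sat(¬grant) with every successor in Z. Already a fixed point.
Sat(A[¬grant U done]) = {n0, n1, n2, n3, n4, n5, n6, n7}
AG A[¬grant U done]: greatest fixpoint, start Z0 = {n0, n1, n2, n3, n4, n5, n6, n7}, keep only states in Sat with every successor in Z. Z1 = {n0, n1, n2, n3, n5, n6, n7}; Z2 = {n0, n1, n2, n3, n6, n7}; Z3 = {n0, n1, n2, n6, n7}; fixed.
Sat(AG A[¬grant U done]) = {n0, n1, n2, n6, n7}

{n0, n1, n2, n6, n7}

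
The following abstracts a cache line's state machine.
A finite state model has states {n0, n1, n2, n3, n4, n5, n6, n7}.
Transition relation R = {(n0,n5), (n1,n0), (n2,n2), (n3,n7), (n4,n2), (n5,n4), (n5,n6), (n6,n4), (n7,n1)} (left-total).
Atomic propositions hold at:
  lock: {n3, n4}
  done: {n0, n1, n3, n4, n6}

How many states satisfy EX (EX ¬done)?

5

Sat(¬done) = {n2, n5, n7}
Sat(EX ¬done) = {s : some successor in {n2, n5, n7}} = {n0, n2, n3, n4}
Sat(EX (EX ¬done)) = {s : some successor in {n0, n2, n3, n4}} = {n1, n2, n4, n5, n6}
|Sat(EX (EX ¬done))| = |{n1, n2, n4, n5, n6}| = 5.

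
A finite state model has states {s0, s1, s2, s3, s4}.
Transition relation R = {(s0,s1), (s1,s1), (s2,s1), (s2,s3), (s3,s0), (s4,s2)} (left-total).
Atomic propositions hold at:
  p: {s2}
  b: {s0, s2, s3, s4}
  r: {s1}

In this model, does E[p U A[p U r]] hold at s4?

No

A[p U r]: least fixpoint, start Z0 = Sat(r) = {s1}, add states in Sat(p) with every successor in Z. Already a fixed point.
Sat(A[p U r]) = {s1}
E[p U A[p U r]]: least fixpoint, start Z0 = Sat(A[p U r]) = {s1}, add states in Sat(p) with some successor in Z. Z1 = {s1, s2}; fixed.
Sat(E[p U A[p U r]]) = {s1, s2}
s4 ∉ Sat(E[p U A[p U r]]) = {s1, s2}, so the formula does not hold at s4.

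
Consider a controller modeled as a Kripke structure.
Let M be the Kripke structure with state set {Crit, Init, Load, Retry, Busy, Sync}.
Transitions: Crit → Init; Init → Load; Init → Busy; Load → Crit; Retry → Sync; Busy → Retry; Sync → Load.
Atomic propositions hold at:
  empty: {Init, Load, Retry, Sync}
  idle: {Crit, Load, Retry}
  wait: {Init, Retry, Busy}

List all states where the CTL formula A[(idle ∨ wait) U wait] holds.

Sat(idle ∨ wait) = {Crit, Init, Load, Retry, Busy}
A[(idle ∨ wait) U wait]: least fixpoint, start Z0 = Sat(wait) = {Init, Retry, Busy}, add states in Sat(idle ∨ wait) with every successor in Z. Z1 = {Crit, Init, Retry, Busy}; Z2 = {Crit, Init, Load, Retry, Busy}; fixed.
Sat(A[(idle ∨ wait) U wait]) = {Crit, Init, Load, Retry, Busy}

{Crit, Init, Load, Retry, Busy}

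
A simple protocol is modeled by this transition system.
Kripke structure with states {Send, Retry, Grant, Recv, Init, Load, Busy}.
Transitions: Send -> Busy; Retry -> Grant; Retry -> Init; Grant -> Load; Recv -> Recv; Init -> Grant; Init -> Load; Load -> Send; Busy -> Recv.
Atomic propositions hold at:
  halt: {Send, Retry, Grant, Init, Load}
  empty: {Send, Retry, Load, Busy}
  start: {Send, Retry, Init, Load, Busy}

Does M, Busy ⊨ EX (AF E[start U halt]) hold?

E[start U halt]: least fixpoint, start Z0 = Sat(halt) = {Send, Retry, Grant, Init, Load}, add states in Sat(start) with some successor in Z. Already a fixed point.
Sat(E[start U halt]) = {Send, Retry, Grant, Init, Load}
AF E[start U halt]: least fixpoint, start Z0 = {Send, Retry, Grant, Init, Load}, add states with every successor in Z. Already a fixed point.
Sat(AF E[start U halt]) = {Send, Retry, Grant, Init, Load}
Sat(EX (AF E[start U halt])) = {s : some successor in {Send, Retry, Grant, Init, Load}} = {Retry, Grant, Init, Load}
Busy ∉ Sat(EX (AF E[start U halt])) = {Retry, Grant, Init, Load}, so the formula does not hold at Busy.

No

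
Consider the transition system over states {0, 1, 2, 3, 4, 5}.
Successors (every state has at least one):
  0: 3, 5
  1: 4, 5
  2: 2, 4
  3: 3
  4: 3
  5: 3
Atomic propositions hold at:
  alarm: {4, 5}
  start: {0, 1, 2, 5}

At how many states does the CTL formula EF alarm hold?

EF alarm: least fixpoint, start Z0 = {4, 5}, add states with some successor in Z. Z1 = {0, 1, 2, 4, 5}; fixed.
Sat(EF alarm) = {0, 1, 2, 4, 5}
|Sat(EF alarm)| = |{0, 1, 2, 4, 5}| = 5.

5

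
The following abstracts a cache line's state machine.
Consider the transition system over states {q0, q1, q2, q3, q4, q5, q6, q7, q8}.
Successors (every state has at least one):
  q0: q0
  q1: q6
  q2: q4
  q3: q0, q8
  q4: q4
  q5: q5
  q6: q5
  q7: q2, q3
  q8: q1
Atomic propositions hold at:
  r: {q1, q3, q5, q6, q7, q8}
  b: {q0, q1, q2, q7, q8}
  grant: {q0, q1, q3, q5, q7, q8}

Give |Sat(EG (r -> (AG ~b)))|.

5

Sat(~b) = {q3, q4, q5, q6}
AG ~b: greatest fixpoint, start Z0 = {q3, q4, q5, q6}, keep only states in Sat with every successor in Z. Z1 = {q4, q5, q6}; fixed.
Sat(AG ~b) = {q4, q5, q6}
Sat(r -> (AG ~b)) = {q0, q2, q4, q5, q6}
EG (r -> (AG ~b)): greatest fixpoint, start Z0 = {q0, q2, q4, q5, q6}, keep only states in Sat with some successor in Z. Already a fixed point.
Sat(EG (r -> (AG ~b))) = {q0, q2, q4, q5, q6}
|Sat(EG (r -> (AG ~b)))| = |{q0, q2, q4, q5, q6}| = 5.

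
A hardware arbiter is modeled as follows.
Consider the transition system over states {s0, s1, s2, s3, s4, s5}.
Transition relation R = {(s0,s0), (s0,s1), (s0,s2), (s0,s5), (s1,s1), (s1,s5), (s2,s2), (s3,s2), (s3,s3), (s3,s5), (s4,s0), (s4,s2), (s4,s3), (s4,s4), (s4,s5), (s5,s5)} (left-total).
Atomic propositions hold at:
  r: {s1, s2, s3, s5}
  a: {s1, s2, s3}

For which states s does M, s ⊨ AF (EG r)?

{s1, s2, s3, s5}

EG r: greatest fixpoint, start Z0 = {s1, s2, s3, s5}, keep only states in Sat with some successor in Z. Already a fixed point.
Sat(EG r) = {s1, s2, s3, s5}
AF (EG r): least fixpoint, start Z0 = {s1, s2, s3, s5}, add states with every successor in Z. Already a fixed point.
Sat(AF (EG r)) = {s1, s2, s3, s5}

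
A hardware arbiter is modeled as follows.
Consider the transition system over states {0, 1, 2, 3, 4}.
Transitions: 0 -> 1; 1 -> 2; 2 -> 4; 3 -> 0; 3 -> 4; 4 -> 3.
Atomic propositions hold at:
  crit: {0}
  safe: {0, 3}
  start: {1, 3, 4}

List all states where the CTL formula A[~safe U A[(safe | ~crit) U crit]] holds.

Sat(~safe) = {1, 2, 4}
Sat(~crit) = {1, 2, 3, 4}
Sat(safe | ~crit) = {0, 1, 2, 3, 4}
A[(safe | ~crit) U crit]: least fixpoint, start Z0 = Sat(crit) = {0}, add states in Sat(safe | ~crit) with every successor in Z. Already a fixed point.
Sat(A[(safe | ~crit) U crit]) = {0}
A[~safe U A[(safe | ~crit) U crit]]: least fixpoint, start Z0 = Sat(A[(safe | ~crit) U crit]) = {0}, add states in Sat(~safe) with every successor in Z. Already a fixed point.
Sat(A[~safe U A[(safe | ~crit) U crit]]) = {0}

{0}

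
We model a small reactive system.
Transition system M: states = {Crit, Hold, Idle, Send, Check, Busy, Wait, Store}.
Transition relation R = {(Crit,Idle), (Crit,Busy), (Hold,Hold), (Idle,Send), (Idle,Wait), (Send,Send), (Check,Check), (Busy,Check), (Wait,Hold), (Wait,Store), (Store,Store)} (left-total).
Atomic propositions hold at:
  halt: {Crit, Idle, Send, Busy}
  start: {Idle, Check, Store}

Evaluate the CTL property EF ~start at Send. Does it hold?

Yes

Sat(~start) = {Crit, Hold, Send, Busy, Wait}
EF ~start: least fixpoint, start Z0 = {Crit, Hold, Send, Busy, Wait}, add states with some successor in Z. Z1 = {Crit, Hold, Idle, Send, Busy, Wait}; fixed.
Sat(EF ~start) = {Crit, Hold, Idle, Send, Busy, Wait}
Send ∈ Sat(EF ~start) = {Crit, Hold, Idle, Send, Busy, Wait}, so the formula holds at Send.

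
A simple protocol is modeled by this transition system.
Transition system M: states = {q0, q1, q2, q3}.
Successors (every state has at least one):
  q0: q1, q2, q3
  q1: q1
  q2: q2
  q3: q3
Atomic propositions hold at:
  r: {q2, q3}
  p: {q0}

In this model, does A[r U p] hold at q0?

Yes

A[r U p]: least fixpoint, start Z0 = Sat(p) = {q0}, add states in Sat(r) with every successor in Z. Already a fixed point.
Sat(A[r U p]) = {q0}
q0 ∈ Sat(A[r U p]) = {q0}, so the formula holds at q0.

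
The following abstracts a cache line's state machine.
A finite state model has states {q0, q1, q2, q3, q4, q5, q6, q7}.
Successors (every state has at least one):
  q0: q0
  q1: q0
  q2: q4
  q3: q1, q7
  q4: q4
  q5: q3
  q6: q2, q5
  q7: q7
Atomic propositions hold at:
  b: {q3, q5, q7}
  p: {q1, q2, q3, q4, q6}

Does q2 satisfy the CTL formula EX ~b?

Yes

Sat(~b) = {q0, q1, q2, q4, q6}
Sat(EX ~b) = {s : some successor in {q0, q1, q2, q4, q6}} = {q0, q1, q2, q3, q4, q6}
q2 ∈ Sat(EX ~b) = {q0, q1, q2, q3, q4, q6}, so the formula holds at q2.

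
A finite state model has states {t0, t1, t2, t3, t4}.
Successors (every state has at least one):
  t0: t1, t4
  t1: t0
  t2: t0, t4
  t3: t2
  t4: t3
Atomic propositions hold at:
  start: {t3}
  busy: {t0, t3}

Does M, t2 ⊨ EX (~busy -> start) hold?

Yes

Sat(~busy) = {t1, t2, t4}
Sat(~busy -> start) = {t0, t3}
Sat(EX (~busy -> start)) = {s : some successor in {t0, t3}} = {t1, t2, t4}
t2 ∈ Sat(EX (~busy -> start)) = {t1, t2, t4}, so the formula holds at t2.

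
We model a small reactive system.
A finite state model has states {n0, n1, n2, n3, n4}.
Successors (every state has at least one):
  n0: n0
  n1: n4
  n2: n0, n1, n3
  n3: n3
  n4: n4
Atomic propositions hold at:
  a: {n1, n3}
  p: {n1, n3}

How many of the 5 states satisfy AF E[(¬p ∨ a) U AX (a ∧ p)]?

2

Sat(¬p) = {n0, n2, n4}
Sat(¬p ∨ a) = {n0, n1, n2, n3, n4}
Sat(a ∧ p) = {n1, n3}
Sat(AX (a ∧ p)) = {s : every successor in {n1, n3}} = {n3}
E[(¬p ∨ a) U AX (a ∧ p)]: least fixpoint, start Z0 = Sat(AX (a ∧ p)) = {n3}, add states in Sat(¬p ∨ a) with some successor in Z. Z1 = {n2, n3}; fixed.
Sat(E[(¬p ∨ a) U AX (a ∧ p)]) = {n2, n3}
AF E[(¬p ∨ a) U AX (a ∧ p)]: least fixpoint, start Z0 = {n2, n3}, add states with every successor in Z. Already a fixed point.
Sat(AF E[(¬p ∨ a) U AX (a ∧ p)]) = {n2, n3}
|Sat(AF E[(¬p ∨ a) U AX (a ∧ p)])| = |{n2, n3}| = 2.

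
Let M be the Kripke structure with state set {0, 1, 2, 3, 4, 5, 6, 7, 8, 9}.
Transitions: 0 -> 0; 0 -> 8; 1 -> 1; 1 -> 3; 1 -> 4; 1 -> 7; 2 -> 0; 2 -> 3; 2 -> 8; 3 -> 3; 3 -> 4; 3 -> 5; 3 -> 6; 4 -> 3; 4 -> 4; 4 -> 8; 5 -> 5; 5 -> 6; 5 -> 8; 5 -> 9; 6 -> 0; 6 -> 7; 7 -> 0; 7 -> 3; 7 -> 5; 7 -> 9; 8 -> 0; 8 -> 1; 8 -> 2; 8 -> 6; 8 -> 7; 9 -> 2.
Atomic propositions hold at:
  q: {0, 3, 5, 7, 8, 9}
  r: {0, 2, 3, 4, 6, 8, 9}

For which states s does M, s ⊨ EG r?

EG r: greatest fixpoint, start Z0 = {0, 2, 3, 4, 6, 8, 9}, keep only states in Sat with some successor in Z. Already a fixed point.
Sat(EG r) = {0, 2, 3, 4, 6, 8, 9}

{0, 2, 3, 4, 6, 8, 9}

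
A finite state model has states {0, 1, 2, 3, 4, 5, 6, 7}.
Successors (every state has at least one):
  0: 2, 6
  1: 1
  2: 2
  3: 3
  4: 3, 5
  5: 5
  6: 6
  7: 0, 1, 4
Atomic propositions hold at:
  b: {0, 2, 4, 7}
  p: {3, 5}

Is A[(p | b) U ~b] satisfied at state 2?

No

Sat(p | b) = {0, 2, 3, 4, 5, 7}
Sat(~b) = {1, 3, 5, 6}
A[(p | b) U ~b]: least fixpoint, start Z0 = Sat(~b) = {1, 3, 5, 6}, add states in Sat(p | b) with every successor in Z. Z1 = {1, 3, 4, 5, 6}; fixed.
Sat(A[(p | b) U ~b]) = {1, 3, 4, 5, 6}
2 ∉ Sat(A[(p | b) U ~b]) = {1, 3, 4, 5, 6}, so the formula does not hold at 2.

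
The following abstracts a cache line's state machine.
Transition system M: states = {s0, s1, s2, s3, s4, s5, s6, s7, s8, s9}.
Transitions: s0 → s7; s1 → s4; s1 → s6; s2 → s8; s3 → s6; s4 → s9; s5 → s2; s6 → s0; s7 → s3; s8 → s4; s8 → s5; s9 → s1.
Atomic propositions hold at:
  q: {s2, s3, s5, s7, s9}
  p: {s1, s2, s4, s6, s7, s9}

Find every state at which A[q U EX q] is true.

{s0, s2, s4, s5, s7, s8}

Sat(EX q) = {s : some successor in {s2, s3, s5, s7, s9}} = {s0, s4, s5, s7, s8}
A[q U EX q]: least fixpoint, start Z0 = Sat(EX q) = {s0, s4, s5, s7, s8}, add states in Sat(q) with every successor in Z. Z1 = {s0, s2, s4, s5, s7, s8}; fixed.
Sat(A[q U EX q]) = {s0, s2, s4, s5, s7, s8}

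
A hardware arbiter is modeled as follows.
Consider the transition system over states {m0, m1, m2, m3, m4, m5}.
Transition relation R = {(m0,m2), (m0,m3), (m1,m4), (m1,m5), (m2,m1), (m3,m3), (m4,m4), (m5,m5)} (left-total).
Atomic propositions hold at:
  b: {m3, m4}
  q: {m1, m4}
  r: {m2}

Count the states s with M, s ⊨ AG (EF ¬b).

Sat(¬b) = {m0, m1, m2, m5}
EF ¬b: least fixpoint, start Z0 = {m0, m1, m2, m5}, add states with some successor in Z. Already a fixed point.
Sat(EF ¬b) = {m0, m1, m2, m5}
AG (EF ¬b): greatest fixpoint, start Z0 = {m0, m1, m2, m5}, keep only states in Sat with every successor in Z. Z1 = {m2, m5}; Z2 = {m5}; fixed.
Sat(AG (EF ¬b)) = {m5}
|Sat(AG (EF ¬b))| = |{m5}| = 1.

1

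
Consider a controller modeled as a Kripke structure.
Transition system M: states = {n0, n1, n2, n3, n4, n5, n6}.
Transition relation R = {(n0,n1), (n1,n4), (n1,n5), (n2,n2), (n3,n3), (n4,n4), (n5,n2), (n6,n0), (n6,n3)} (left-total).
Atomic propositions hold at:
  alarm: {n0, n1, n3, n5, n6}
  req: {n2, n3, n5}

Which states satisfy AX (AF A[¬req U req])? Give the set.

{n2, n3, n5}

Sat(¬req) = {n0, n1, n4, n6}
A[¬req U req]: least fixpoint, start Z0 = Sat(req) = {n2, n3, n5}, add states in Sat(¬req) with every successor in Z. Already a fixed point.
Sat(A[¬req U req]) = {n2, n3, n5}
AF A[¬req U req]: least fixpoint, start Z0 = {n2, n3, n5}, add states with every successor in Z. Already a fixed point.
Sat(AF A[¬req U req]) = {n2, n3, n5}
Sat(AX (AF A[¬req U req])) = {s : every successor in {n2, n3, n5}} = {n2, n3, n5}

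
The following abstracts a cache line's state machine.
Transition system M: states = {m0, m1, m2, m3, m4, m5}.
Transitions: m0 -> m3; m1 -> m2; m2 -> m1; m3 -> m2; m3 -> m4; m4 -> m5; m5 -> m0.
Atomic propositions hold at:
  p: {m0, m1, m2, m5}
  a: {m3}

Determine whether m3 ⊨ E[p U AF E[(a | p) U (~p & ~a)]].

Yes

Sat(a | p) = {m0, m1, m2, m3, m5}
Sat(~p) = {m3, m4}
Sat(~a) = {m0, m1, m2, m4, m5}
Sat(~p & ~a) = {m4}
E[(a | p) U (~p & ~a)]: least fixpoint, start Z0 = Sat((~p & ~a)) = {m4}, add states in Sat(a | p) with some successor in Z. Z1 = {m3, m4}; Z2 = {m0, m3, m4}; Z3 = {m0, m3, m4, m5}; fixed.
Sat(E[(a | p) U (~p & ~a)]) = {m0, m3, m4, m5}
AF E[(a | p) U (~p & ~a)]: least fixpoint, start Z0 = {m0, m3, m4, m5}, add states with every successor in Z. Already a fixed point.
Sat(AF E[(a | p) U (~p & ~a)]) = {m0, m3, m4, m5}
E[p U AF E[(a | p) U (~p & ~a)]]: least fixpoint, start Z0 = Sat(AF E[(a | p) U (~p & ~a)]) = {m0, m3, m4, m5}, add states in Sat(p) with some successor in Z. Already a fixed point.
Sat(E[p U AF E[(a | p) U (~p & ~a)]]) = {m0, m3, m4, m5}
m3 ∈ Sat(E[p U AF E[(a | p) U (~p & ~a)]]) = {m0, m3, m4, m5}, so the formula holds at m3.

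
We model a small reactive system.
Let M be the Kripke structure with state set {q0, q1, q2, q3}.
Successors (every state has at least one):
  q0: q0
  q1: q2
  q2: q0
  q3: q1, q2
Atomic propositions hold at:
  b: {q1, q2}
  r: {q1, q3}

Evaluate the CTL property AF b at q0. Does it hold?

AF b: least fixpoint, start Z0 = {q1, q2}, add states with every successor in Z. Z1 = {q1, q2, q3}; fixed.
Sat(AF b) = {q1, q2, q3}
q0 ∉ Sat(AF b) = {q1, q2, q3}, so the formula does not hold at q0.

No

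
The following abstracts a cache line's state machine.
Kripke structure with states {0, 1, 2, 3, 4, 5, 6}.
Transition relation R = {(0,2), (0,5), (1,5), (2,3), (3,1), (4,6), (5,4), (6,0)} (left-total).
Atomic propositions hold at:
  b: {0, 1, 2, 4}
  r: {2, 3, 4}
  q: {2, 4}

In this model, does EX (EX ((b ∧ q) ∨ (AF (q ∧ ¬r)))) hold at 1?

Yes

Sat(b ∧ q) = {2, 4}
Sat(¬r) = {0, 1, 5, 6}
Sat(q ∧ ¬r) = ∅
AF (q ∧ ¬r): least fixpoint, start Z0 = ∅, add states with every successor in Z. Already a fixed point.
Sat(AF (q ∧ ¬r)) = ∅
Sat((b ∧ q) ∨ (AF (q ∧ ¬r))) = {2, 4}
Sat(EX ((b ∧ q) ∨ (AF (q ∧ ¬r)))) = {s : some successor in {2, 4}} = {0, 5}
Sat(EX (EX ((b ∧ q) ∨ (AF (q ∧ ¬r))))) = {s : some successor in {0, 5}} = {0, 1, 6}
1 ∈ Sat(EX (EX ((b ∧ q) ∨ (AF (q ∧ ¬r))))) = {0, 1, 6}, so the formula holds at 1.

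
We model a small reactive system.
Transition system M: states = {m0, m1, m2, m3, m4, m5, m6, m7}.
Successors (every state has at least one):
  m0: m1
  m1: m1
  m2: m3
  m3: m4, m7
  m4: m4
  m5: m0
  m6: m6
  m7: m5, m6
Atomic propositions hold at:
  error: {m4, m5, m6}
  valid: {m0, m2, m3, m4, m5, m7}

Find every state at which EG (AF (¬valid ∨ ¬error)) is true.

{m0, m1, m2, m3, m5, m6, m7}

Sat(¬valid) = {m1, m6}
Sat(¬error) = {m0, m1, m2, m3, m7}
Sat(¬valid ∨ ¬error) = {m0, m1, m2, m3, m6, m7}
AF (¬valid ∨ ¬error): least fixpoint, start Z0 = {m0, m1, m2, m3, m6, m7}, add states with every successor in Z. Z1 = {m0, m1, m2, m3, m5, m6, m7}; fixed.
Sat(AF (¬valid ∨ ¬error)) = {m0, m1, m2, m3, m5, m6, m7}
EG (AF (¬valid ∨ ¬error)): greatest fixpoint, start Z0 = {m0, m1, m2, m3, m5, m6, m7}, keep only states in Sat with some successor in Z. Already a fixed point.
Sat(EG (AF (¬valid ∨ ¬error))) = {m0, m1, m2, m3, m5, m6, m7}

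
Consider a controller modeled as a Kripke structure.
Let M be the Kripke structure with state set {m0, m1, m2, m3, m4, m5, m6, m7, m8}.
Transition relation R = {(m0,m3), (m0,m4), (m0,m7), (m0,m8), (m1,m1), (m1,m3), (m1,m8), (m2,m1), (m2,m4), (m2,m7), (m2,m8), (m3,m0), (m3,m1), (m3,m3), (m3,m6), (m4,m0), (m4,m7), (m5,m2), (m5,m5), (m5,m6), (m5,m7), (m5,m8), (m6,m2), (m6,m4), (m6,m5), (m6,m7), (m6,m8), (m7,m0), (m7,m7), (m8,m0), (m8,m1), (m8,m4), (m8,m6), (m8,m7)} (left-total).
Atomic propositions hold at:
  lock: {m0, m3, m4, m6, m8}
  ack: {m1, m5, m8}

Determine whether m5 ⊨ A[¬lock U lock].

No

Sat(¬lock) = {m1, m2, m5, m7}
A[¬lock U lock]: least fixpoint, start Z0 = Sat(lock) = {m0, m3, m4, m6, m8}, add states in Sat(¬lock) with every successor in Z. Already a fixed point.
Sat(A[¬lock U lock]) = {m0, m3, m4, m6, m8}
m5 ∉ Sat(A[¬lock U lock]) = {m0, m3, m4, m6, m8}, so the formula does not hold at m5.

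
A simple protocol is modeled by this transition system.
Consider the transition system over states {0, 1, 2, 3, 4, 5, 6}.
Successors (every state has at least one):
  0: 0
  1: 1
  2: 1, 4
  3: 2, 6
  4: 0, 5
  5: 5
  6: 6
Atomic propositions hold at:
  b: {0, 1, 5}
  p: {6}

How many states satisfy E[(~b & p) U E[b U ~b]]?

4

Sat(~b) = {2, 3, 4, 6}
Sat(~b & p) = {6}
E[b U ~b]: least fixpoint, start Z0 = Sat(~b) = {2, 3, 4, 6}, add states in Sat(b) with some successor in Z. Already a fixed point.
Sat(E[b U ~b]) = {2, 3, 4, 6}
E[(~b & p) U E[b U ~b]]: least fixpoint, start Z0 = Sat(E[b U ~b]) = {2, 3, 4, 6}, add states in Sat(~b & p) with some successor in Z. Already a fixed point.
Sat(E[(~b & p) U E[b U ~b]]) = {2, 3, 4, 6}
|Sat(E[(~b & p) U E[b U ~b]])| = |{2, 3, 4, 6}| = 4.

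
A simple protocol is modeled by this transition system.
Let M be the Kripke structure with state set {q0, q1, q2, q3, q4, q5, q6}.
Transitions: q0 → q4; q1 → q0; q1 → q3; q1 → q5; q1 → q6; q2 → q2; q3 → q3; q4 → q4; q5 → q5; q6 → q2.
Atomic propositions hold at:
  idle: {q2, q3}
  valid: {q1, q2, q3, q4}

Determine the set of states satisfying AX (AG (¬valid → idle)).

{q0, q2, q3, q4, q6}

Sat(¬valid) = {q0, q5, q6}
Sat(¬valid → idle) = {q1, q2, q3, q4}
AG (¬valid → idle): greatest fixpoint, start Z0 = {q1, q2, q3, q4}, keep only states in Sat with every successor in Z. Z1 = {q2, q3, q4}; fixed.
Sat(AG (¬valid → idle)) = {q2, q3, q4}
Sat(AX (AG (¬valid → idle))) = {s : every successor in {q2, q3, q4}} = {q0, q2, q3, q4, q6}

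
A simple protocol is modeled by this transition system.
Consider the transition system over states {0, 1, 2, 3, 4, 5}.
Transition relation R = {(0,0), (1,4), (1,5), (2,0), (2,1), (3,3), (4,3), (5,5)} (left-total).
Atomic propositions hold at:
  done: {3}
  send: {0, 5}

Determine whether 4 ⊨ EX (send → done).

Sat(send → done) = {1, 2, 3, 4}
Sat(EX (send → done)) = {s : some successor in {1, 2, 3, 4}} = {1, 2, 3, 4}
4 ∈ Sat(EX (send → done)) = {1, 2, 3, 4}, so the formula holds at 4.

Yes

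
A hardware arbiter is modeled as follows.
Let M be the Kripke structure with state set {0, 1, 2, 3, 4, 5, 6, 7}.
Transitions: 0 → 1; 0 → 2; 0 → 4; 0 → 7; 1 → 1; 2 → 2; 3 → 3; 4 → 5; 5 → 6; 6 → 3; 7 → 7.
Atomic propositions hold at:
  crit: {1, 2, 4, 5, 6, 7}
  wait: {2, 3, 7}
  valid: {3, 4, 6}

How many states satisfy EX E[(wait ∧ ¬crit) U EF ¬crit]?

5

Sat(¬crit) = {0, 3}
Sat(wait ∧ ¬crit) = {3}
EF ¬crit: least fixpoint, start Z0 = {0, 3}, add states with some successor in Z. Z1 = {0, 3, 6}; Z2 = {0, 3, 5, 6}; Z3 = {0, 3, 4, 5, 6}; fixed.
Sat(EF ¬crit) = {0, 3, 4, 5, 6}
E[(wait ∧ ¬crit) U EF ¬crit]: least fixpoint, start Z0 = Sat(EF ¬crit) = {0, 3, 4, 5, 6}, add states in Sat(wait ∧ ¬crit) with some successor in Z. Already a fixed point.
Sat(E[(wait ∧ ¬crit) U EF ¬crit]) = {0, 3, 4, 5, 6}
Sat(EX E[(wait ∧ ¬crit) U EF ¬crit]) = {s : some successor in {0, 3, 4, 5, 6}} = {0, 3, 4, 5, 6}
|Sat(EX E[(wait ∧ ¬crit) U EF ¬crit])| = |{0, 3, 4, 5, 6}| = 5.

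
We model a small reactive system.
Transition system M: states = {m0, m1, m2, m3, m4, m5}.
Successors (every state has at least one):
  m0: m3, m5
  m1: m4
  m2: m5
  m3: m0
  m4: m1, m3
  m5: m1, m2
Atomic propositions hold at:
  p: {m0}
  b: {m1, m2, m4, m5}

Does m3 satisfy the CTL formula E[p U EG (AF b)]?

No

AF b: least fixpoint, start Z0 = {m1, m2, m4, m5}, add states with every successor in Z. Already a fixed point.
Sat(AF b) = {m1, m2, m4, m5}
EG (AF b): greatest fixpoint, start Z0 = {m1, m2, m4, m5}, keep only states in Sat with some successor in Z. Already a fixed point.
Sat(EG (AF b)) = {m1, m2, m4, m5}
E[p U EG (AF b)]: least fixpoint, start Z0 = Sat(EG (AF b)) = {m1, m2, m4, m5}, add states in Sat(p) with some successor in Z. Z1 = {m0, m1, m2, m4, m5}; fixed.
Sat(E[p U EG (AF b)]) = {m0, m1, m2, m4, m5}
m3 ∉ Sat(E[p U EG (AF b)]) = {m0, m1, m2, m4, m5}, so the formula does not hold at m3.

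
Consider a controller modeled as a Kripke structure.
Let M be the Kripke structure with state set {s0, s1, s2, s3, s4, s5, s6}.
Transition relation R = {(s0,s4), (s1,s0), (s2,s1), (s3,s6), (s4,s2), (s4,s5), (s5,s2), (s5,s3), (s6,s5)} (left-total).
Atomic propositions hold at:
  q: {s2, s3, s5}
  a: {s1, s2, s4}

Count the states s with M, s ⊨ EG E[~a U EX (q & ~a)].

5

Sat(~a) = {s0, s3, s5, s6}
Sat(q & ~a) = {s3, s5}
Sat(EX (q & ~a)) = {s : some successor in {s3, s5}} = {s4, s5, s6}
E[~a U EX (q & ~a)]: least fixpoint, start Z0 = Sat(EX (q & ~a)) = {s4, s5, s6}, add states in Sat(~a) with some successor in Z. Z1 = {s0, s3, s4, s5, s6}; fixed.
Sat(E[~a U EX (q & ~a)]) = {s0, s3, s4, s5, s6}
EG E[~a U EX (q & ~a)]: greatest fixpoint, start Z0 = {s0, s3, s4, s5, s6}, keep only states in Sat with some successor in Z. Already a fixed point.
Sat(EG E[~a U EX (q & ~a)]) = {s0, s3, s4, s5, s6}
|Sat(EG E[~a U EX (q & ~a)])| = |{s0, s3, s4, s5, s6}| = 5.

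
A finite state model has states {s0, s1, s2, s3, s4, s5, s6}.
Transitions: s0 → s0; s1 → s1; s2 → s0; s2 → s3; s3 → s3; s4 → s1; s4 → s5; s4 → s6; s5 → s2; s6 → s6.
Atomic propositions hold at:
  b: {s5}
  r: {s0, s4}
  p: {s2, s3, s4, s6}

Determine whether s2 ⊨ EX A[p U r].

Yes

A[p U r]: least fixpoint, start Z0 = Sat(r) = {s0, s4}, add states in Sat(p) with every successor in Z. Already a fixed point.
Sat(A[p U r]) = {s0, s4}
Sat(EX A[p U r]) = {s : some successor in {s0, s4}} = {s0, s2}
s2 ∈ Sat(EX A[p U r]) = {s0, s2}, so the formula holds at s2.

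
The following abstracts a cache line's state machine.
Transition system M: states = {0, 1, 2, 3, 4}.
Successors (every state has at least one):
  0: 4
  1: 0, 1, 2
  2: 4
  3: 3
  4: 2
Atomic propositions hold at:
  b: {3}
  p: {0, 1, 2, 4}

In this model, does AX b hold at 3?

Sat(AX b) = {s : every successor in {3}} = {3}
3 ∈ Sat(AX b) = {3}, so the formula holds at 3.

Yes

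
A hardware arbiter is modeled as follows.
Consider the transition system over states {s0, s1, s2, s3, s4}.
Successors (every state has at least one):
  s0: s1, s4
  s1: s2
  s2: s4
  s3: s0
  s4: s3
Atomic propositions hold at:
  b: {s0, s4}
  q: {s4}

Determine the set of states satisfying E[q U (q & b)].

Sat(q & b) = {s4}
E[q U (q & b)]: least fixpoint, start Z0 = Sat((q & b)) = {s4}, add states in Sat(q) with some successor in Z. Already a fixed point.
Sat(E[q U (q & b)]) = {s4}

{s4}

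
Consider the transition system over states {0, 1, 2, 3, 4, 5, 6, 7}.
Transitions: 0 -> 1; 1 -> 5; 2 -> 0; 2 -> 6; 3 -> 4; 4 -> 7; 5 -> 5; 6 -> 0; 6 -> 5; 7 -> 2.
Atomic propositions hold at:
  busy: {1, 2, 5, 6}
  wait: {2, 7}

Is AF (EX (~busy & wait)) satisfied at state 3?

Sat(~busy) = {0, 3, 4, 7}
Sat(~busy & wait) = {7}
Sat(EX (~busy & wait)) = {s : some successor in {7}} = {4}
AF (EX (~busy & wait)): least fixpoint, start Z0 = {4}, add states with every successor in Z. Z1 = {3, 4}; fixed.
Sat(AF (EX (~busy & wait))) = {3, 4}
3 ∈ Sat(AF (EX (~busy & wait))) = {3, 4}, so the formula holds at 3.

Yes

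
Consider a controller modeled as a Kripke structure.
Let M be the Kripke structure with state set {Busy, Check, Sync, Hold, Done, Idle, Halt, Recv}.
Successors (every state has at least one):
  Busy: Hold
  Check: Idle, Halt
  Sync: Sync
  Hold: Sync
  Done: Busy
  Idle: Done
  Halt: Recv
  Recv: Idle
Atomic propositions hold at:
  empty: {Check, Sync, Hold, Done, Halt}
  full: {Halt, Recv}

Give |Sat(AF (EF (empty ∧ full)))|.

2

Sat(empty ∧ full) = {Halt}
EF (empty ∧ full): least fixpoint, start Z0 = {Halt}, add states with some successor in Z. Z1 = {Check, Halt}; fixed.
Sat(EF (empty ∧ full)) = {Check, Halt}
AF (EF (empty ∧ full)): least fixpoint, start Z0 = {Check, Halt}, add states with every successor in Z. Already a fixed point.
Sat(AF (EF (empty ∧ full))) = {Check, Halt}
|Sat(AF (EF (empty ∧ full)))| = |{Check, Halt}| = 2.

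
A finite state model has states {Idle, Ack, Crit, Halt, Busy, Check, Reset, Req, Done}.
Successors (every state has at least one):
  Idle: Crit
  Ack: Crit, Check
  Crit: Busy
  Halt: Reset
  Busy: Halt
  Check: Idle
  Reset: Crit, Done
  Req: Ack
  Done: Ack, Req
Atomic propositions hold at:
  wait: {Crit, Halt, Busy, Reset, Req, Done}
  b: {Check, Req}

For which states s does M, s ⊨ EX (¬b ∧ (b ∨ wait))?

{Idle, Ack, Crit, Halt, Busy, Reset}

Sat(¬b) = {Idle, Ack, Crit, Halt, Busy, Reset, Done}
Sat(b ∨ wait) = {Crit, Halt, Busy, Check, Reset, Req, Done}
Sat(¬b ∧ (b ∨ wait)) = {Crit, Halt, Busy, Reset, Done}
Sat(EX (¬b ∧ (b ∨ wait))) = {s : some successor in {Crit, Halt, Busy, Reset, Done}} = {Idle, Ack, Crit, Halt, Busy, Reset}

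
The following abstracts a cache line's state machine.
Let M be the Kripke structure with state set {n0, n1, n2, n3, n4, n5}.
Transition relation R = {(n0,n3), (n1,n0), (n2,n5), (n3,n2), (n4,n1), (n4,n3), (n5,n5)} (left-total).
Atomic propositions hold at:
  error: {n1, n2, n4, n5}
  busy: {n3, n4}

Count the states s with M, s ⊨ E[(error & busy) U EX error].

Sat(error & busy) = {n4}
Sat(EX error) = {s : some successor in {n1, n2, n4, n5}} = {n2, n3, n4, n5}
E[(error & busy) U EX error]: least fixpoint, start Z0 = Sat(EX error) = {n2, n3, n4, n5}, add states in Sat(error & busy) with some successor in Z. Already a fixed point.
Sat(E[(error & busy) U EX error]) = {n2, n3, n4, n5}
|Sat(E[(error & busy) U EX error])| = |{n2, n3, n4, n5}| = 4.

4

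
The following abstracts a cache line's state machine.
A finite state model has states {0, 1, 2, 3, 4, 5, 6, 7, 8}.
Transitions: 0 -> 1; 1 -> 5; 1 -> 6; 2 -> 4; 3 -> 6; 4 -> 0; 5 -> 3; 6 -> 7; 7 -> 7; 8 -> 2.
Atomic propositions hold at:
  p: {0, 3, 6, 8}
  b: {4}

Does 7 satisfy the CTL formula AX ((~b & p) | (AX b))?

No

Sat(~b) = {0, 1, 2, 3, 5, 6, 7, 8}
Sat(~b & p) = {0, 3, 6, 8}
Sat(AX b) = {s : every successor in {4}} = {2}
Sat((~b & p) | (AX b)) = {0, 2, 3, 6, 8}
Sat(AX ((~b & p) | (AX b))) = {s : every successor in {0, 2, 3, 6, 8}} = {3, 4, 5, 8}
7 ∉ Sat(AX ((~b & p) | (AX b))) = {3, 4, 5, 8}, so the formula does not hold at 7.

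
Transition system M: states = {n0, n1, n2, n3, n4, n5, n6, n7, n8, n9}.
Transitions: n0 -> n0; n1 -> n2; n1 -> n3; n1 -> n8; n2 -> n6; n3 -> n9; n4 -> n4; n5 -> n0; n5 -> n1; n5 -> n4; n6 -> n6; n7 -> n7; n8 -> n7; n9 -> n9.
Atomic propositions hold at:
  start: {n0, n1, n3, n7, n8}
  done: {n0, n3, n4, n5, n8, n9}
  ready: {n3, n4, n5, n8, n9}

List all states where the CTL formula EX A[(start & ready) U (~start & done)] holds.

{n1, n3, n4, n5, n9}

Sat(start & ready) = {n3, n8}
Sat(~start) = {n2, n4, n5, n6, n9}
Sat(~start & done) = {n4, n5, n9}
A[(start & ready) U (~start & done)]: least fixpoint, start Z0 = Sat((~start & done)) = {n4, n5, n9}, add states in Sat(start & ready) with every successor in Z. Z1 = {n3, n4, n5, n9}; fixed.
Sat(A[(start & ready) U (~start & done)]) = {n3, n4, n5, n9}
Sat(EX A[(start & ready) U (~start & done)]) = {s : some successor in {n3, n4, n5, n9}} = {n1, n3, n4, n5, n9}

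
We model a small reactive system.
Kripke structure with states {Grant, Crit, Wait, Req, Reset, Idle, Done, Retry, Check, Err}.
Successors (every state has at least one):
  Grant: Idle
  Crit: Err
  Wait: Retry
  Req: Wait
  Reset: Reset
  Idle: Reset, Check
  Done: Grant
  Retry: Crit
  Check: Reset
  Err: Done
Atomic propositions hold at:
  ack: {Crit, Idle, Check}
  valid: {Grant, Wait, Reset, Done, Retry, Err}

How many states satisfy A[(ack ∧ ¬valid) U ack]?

Sat(¬valid) = {Crit, Req, Idle, Check}
Sat(ack ∧ ¬valid) = {Crit, Idle, Check}
A[(ack ∧ ¬valid) U ack]: least fixpoint, start Z0 = Sat(ack) = {Crit, Idle, Check}, add states in Sat(ack ∧ ¬valid) with every successor in Z. Already a fixed point.
Sat(A[(ack ∧ ¬valid) U ack]) = {Crit, Idle, Check}
|Sat(A[(ack ∧ ¬valid) U ack])| = |{Crit, Idle, Check}| = 3.

3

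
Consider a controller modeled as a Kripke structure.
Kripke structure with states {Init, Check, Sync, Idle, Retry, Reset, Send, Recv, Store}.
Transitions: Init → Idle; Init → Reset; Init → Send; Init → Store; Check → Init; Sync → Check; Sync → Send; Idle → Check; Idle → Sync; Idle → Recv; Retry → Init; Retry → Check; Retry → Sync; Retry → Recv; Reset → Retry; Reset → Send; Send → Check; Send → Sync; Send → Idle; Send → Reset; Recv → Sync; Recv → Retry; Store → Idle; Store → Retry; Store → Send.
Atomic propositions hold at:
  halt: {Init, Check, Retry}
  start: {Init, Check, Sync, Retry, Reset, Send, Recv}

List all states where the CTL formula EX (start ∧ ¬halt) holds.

{Init, Sync, Idle, Retry, Reset, Send, Recv, Store}

Sat(¬halt) = {Sync, Idle, Reset, Send, Recv, Store}
Sat(start ∧ ¬halt) = {Sync, Reset, Send, Recv}
Sat(EX (start ∧ ¬halt)) = {s : some successor in {Sync, Reset, Send, Recv}} = {Init, Sync, Idle, Retry, Reset, Send, Recv, Store}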